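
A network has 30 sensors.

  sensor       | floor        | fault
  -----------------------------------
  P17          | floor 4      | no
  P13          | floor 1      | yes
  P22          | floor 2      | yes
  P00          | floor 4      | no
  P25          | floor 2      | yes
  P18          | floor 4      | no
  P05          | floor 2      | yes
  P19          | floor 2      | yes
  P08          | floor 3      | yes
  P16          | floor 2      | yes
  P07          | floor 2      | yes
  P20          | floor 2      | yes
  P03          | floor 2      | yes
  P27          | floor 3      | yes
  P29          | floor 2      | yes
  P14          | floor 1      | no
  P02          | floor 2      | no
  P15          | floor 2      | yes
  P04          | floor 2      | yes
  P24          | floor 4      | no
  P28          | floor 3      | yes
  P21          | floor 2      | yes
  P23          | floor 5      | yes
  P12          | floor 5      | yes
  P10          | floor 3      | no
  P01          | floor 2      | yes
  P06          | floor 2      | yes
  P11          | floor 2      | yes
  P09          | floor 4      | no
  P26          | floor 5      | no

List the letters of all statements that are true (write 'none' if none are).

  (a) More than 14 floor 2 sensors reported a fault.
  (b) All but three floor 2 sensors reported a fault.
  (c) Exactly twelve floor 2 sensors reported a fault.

|A| = 16, |A ∩ B| = 15, |A ∖ B| = 1.
(a) |A ∩ B| > 14: holds.
(b) |A ∖ B| = 3: fails.
(c) |A ∩ B| = 12: fails.

(a)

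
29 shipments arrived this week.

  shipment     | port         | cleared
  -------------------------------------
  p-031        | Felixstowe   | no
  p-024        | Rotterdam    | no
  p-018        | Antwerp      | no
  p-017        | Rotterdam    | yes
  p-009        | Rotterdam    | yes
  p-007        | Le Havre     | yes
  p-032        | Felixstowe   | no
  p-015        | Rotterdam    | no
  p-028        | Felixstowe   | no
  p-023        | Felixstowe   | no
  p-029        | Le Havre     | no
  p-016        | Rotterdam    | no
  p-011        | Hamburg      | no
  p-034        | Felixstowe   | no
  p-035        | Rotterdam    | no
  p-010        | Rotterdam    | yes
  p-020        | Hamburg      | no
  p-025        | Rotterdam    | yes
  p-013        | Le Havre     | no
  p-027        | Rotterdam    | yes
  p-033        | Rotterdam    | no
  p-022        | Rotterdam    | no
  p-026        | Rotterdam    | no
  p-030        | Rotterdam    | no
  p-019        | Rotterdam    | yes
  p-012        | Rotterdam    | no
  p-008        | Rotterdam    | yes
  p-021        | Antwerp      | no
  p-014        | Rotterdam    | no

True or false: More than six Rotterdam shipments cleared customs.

Truth condition: |A ∩ B| > 6.
|A| = 17, |A ∩ B| = 7, |A ∖ B| = 10.
|A ∩ B| = 7, so the statement is true.

True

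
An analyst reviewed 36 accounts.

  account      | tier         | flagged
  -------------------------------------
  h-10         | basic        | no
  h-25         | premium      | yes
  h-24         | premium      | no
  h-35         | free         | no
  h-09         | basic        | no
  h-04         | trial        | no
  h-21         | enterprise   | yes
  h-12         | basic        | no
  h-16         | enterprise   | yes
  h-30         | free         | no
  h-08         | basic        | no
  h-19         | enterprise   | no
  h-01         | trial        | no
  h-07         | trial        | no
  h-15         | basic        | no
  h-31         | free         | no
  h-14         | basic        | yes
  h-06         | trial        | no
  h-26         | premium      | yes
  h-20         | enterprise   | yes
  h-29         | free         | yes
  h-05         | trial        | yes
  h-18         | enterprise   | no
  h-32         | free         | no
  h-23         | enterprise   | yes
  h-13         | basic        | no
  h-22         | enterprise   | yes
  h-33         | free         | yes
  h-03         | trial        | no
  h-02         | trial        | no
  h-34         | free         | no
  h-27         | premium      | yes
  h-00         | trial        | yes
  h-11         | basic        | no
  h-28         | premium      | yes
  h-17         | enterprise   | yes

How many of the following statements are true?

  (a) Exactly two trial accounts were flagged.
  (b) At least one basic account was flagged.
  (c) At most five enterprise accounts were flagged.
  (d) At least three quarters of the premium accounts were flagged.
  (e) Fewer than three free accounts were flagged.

4

(a) trial: |A| = 8, |A ∩ B| = 2; needs |A ∩ B| = 2 — true.
(b) basic: |A| = 8, |A ∩ B| = 1; needs A ∩ B ≠ ∅ (|A ∩ B| ≥ 1) — true.
(c) enterprise: |A| = 8, |A ∩ B| = 6; needs |A ∩ B| ≤ 5 — false.
(d) premium: |A| = 5, |A ∩ B| = 4; needs |A ∩ B| / |A| ≥ 3/4 — true.
(e) free: |A| = 7, |A ∩ B| = 2; needs |A ∩ B| < 3 — true.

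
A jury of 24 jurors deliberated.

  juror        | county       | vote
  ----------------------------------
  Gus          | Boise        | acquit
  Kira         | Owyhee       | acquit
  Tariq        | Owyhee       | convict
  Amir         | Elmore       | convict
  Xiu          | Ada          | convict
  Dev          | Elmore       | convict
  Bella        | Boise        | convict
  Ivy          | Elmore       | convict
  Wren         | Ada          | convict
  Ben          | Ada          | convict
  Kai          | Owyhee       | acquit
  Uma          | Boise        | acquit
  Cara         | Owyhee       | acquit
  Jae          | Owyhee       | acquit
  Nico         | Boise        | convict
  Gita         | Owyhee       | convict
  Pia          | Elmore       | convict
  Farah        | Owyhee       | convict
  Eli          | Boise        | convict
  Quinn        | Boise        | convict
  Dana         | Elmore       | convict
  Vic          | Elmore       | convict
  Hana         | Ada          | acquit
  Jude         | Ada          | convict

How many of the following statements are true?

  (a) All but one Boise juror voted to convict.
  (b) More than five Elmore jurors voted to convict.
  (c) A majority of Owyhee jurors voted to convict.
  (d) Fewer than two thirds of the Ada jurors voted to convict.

1

(a) Boise: |A| = 6, |A ∩ B| = 4; needs |A ∖ B| = 1 — false.
(b) Elmore: |A| = 6, |A ∩ B| = 6; needs |A ∩ B| > 5 — true.
(c) Owyhee: |A| = 7, |A ∩ B| = 3; needs |A ∩ B| > |A ∖ B| — false.
(d) Ada: |A| = 5, |A ∩ B| = 4; needs |A ∩ B| / |A| < 2/3 — false.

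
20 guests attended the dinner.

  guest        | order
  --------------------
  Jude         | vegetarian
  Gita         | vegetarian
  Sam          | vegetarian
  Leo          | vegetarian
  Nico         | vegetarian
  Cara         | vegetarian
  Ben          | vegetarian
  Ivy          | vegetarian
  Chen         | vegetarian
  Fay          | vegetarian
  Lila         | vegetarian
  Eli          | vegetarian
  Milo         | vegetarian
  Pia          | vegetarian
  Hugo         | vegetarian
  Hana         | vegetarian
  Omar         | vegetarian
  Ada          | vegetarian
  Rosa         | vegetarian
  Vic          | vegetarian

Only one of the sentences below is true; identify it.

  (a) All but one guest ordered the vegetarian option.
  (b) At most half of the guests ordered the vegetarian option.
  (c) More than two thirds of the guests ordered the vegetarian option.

(c)

|A| = 20, |A ∩ B| = 20, |A ∖ B| = 0.
(a) requires |A ∖ B| = 1: false.
(b) requires |A ∩ B| ≤ |A ∖ B|: false.
(c) requires |A ∩ B| / |A| > 2/3: true.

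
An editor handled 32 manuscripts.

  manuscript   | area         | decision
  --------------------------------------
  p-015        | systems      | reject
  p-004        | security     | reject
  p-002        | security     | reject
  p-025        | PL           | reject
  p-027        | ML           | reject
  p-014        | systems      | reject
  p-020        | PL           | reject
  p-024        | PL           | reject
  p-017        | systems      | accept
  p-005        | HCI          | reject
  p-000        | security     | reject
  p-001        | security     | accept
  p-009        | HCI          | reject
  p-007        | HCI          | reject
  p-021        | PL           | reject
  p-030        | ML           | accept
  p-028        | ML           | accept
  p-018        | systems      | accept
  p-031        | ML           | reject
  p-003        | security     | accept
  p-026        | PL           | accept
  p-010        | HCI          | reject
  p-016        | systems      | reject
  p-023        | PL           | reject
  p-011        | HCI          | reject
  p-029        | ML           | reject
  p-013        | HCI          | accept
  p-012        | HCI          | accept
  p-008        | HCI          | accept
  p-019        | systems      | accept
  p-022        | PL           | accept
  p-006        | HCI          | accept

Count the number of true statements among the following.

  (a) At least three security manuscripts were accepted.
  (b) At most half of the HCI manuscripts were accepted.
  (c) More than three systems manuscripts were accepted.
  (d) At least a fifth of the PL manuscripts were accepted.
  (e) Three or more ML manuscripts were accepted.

(a) security: |A| = 5, |A ∩ B| = 2; needs |A ∩ B| ≥ 3 — false.
(b) HCI: |A| = 9, |A ∩ B| = 4; needs |A ∩ B| ≤ |A ∖ B| — true.
(c) systems: |A| = 6, |A ∩ B| = 3; needs |A ∩ B| > 3 — false.
(d) PL: |A| = 7, |A ∩ B| = 2; needs |A ∩ B| / |A| ≥ 1/5 — true.
(e) ML: |A| = 5, |A ∩ B| = 2; needs |A ∩ B| ≥ 3 — false.

2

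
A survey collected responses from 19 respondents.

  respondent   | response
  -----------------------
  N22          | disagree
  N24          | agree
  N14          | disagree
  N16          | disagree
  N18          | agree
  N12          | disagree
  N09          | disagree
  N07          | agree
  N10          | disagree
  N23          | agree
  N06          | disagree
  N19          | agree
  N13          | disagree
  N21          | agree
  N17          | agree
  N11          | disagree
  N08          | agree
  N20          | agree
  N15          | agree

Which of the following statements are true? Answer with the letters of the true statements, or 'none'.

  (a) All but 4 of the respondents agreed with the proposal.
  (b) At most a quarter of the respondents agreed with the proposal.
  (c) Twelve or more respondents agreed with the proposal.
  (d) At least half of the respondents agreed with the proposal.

|A| = 19, |A ∩ B| = 10, |A ∖ B| = 9.
(a) |A ∖ B| = 4: fails.
(b) |A ∩ B| / |A| ≤ 1/4: fails.
(c) |A ∩ B| ≥ 12: fails.
(d) |A ∩ B| ≥ |A ∖ B|: holds.

(d)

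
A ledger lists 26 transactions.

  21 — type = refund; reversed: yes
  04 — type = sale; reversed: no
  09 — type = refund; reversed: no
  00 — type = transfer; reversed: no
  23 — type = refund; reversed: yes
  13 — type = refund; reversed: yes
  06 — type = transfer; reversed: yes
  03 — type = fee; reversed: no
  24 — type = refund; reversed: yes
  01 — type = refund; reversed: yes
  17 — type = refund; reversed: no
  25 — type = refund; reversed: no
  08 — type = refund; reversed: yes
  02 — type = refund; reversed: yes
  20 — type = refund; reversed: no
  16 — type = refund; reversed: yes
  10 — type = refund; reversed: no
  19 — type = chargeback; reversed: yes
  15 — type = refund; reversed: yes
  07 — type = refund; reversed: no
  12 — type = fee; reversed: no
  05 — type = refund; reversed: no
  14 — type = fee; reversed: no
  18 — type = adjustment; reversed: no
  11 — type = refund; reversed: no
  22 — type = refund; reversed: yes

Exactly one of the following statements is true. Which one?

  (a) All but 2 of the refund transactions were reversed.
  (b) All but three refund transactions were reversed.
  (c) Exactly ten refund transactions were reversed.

(c)

|A| = 18, |A ∩ B| = 10, |A ∖ B| = 8.
(a) requires |A ∖ B| = 2: false.
(b) requires |A ∖ B| = 3: false.
(c) requires |A ∩ B| = 10: true.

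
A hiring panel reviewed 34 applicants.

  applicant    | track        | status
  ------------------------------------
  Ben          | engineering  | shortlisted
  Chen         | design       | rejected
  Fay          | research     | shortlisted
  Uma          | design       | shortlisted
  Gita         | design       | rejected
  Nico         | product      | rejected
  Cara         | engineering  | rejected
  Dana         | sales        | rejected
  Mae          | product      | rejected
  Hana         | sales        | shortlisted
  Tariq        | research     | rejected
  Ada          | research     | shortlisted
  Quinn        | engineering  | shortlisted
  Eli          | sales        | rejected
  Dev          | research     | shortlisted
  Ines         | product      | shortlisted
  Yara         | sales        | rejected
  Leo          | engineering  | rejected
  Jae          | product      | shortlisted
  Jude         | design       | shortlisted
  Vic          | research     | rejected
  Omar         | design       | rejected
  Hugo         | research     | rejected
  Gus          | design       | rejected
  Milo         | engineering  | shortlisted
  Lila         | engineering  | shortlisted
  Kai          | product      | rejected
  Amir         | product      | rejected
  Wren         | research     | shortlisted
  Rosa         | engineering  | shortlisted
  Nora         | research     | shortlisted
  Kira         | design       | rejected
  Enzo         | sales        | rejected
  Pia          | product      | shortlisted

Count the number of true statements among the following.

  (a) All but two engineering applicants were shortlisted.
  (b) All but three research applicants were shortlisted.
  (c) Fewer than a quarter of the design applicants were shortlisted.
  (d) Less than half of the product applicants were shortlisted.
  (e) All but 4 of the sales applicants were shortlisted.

(a) engineering: |A| = 7, |A ∩ B| = 5; needs |A ∖ B| = 2 — true.
(b) research: |A| = 8, |A ∩ B| = 5; needs |A ∖ B| = 3 — true.
(c) design: |A| = 7, |A ∩ B| = 2; needs |A ∩ B| / |A| < 1/4 — false.
(d) product: |A| = 7, |A ∩ B| = 3; needs |A ∩ B| < |A ∖ B| — true.
(e) sales: |A| = 5, |A ∩ B| = 1; needs |A ∖ B| = 4 — true.

4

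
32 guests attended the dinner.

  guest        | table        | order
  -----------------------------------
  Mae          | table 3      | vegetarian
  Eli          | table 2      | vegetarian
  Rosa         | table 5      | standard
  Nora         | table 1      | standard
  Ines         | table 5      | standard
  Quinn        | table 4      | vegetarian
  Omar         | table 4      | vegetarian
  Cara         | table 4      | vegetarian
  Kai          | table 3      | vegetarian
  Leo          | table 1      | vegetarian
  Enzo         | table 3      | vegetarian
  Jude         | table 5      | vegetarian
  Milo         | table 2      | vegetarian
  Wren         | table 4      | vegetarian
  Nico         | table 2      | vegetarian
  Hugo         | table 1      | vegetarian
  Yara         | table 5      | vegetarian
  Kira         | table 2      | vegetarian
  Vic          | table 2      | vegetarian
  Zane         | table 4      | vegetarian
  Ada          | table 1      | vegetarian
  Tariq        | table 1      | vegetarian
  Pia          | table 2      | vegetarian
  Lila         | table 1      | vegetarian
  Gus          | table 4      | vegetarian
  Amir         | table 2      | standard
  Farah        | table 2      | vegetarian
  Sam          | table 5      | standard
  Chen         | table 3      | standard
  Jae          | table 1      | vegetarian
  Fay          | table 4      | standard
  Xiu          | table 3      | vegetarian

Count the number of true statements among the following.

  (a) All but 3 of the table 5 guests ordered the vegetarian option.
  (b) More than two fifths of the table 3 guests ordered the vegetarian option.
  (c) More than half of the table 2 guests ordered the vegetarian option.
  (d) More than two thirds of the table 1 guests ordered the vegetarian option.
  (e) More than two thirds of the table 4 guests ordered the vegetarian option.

(a) table 5: |A| = 5, |A ∩ B| = 2; needs |A ∖ B| = 3 — true.
(b) table 3: |A| = 5, |A ∩ B| = 4; needs |A ∩ B| / |A| > 2/5 — true.
(c) table 2: |A| = 8, |A ∩ B| = 7; needs |A ∩ B| > |A ∖ B| — true.
(d) table 1: |A| = 7, |A ∩ B| = 6; needs |A ∩ B| / |A| > 2/3 — true.
(e) table 4: |A| = 7, |A ∩ B| = 6; needs |A ∩ B| / |A| > 2/3 — true.

5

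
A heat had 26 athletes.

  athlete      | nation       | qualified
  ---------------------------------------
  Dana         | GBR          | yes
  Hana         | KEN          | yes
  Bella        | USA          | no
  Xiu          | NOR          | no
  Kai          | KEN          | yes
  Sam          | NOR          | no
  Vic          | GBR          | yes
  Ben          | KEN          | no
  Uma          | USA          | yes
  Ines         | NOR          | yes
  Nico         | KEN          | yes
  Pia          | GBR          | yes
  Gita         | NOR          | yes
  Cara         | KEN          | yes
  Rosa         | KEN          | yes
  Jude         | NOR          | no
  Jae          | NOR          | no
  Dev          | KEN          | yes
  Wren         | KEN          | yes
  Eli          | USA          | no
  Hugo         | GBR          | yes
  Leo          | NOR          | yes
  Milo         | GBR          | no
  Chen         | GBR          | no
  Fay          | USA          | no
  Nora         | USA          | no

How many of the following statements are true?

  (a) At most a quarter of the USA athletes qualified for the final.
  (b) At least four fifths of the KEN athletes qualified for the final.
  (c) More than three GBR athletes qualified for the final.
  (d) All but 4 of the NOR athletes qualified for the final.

4

(a) USA: |A| = 5, |A ∩ B| = 1; needs |A ∩ B| / |A| ≤ 1/4 — true.
(b) KEN: |A| = 8, |A ∩ B| = 7; needs |A ∩ B| / |A| ≥ 4/5 — true.
(c) GBR: |A| = 6, |A ∩ B| = 4; needs |A ∩ B| > 3 — true.
(d) NOR: |A| = 7, |A ∩ B| = 3; needs |A ∖ B| = 4 — true.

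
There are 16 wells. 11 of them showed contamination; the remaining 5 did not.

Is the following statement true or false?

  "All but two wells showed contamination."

Truth condition: |A ∖ B| = 2.
|A| = 16, |A ∩ B| = 11, |A ∖ B| = 5.
|A ∖ B| = 5, so the statement is false.

False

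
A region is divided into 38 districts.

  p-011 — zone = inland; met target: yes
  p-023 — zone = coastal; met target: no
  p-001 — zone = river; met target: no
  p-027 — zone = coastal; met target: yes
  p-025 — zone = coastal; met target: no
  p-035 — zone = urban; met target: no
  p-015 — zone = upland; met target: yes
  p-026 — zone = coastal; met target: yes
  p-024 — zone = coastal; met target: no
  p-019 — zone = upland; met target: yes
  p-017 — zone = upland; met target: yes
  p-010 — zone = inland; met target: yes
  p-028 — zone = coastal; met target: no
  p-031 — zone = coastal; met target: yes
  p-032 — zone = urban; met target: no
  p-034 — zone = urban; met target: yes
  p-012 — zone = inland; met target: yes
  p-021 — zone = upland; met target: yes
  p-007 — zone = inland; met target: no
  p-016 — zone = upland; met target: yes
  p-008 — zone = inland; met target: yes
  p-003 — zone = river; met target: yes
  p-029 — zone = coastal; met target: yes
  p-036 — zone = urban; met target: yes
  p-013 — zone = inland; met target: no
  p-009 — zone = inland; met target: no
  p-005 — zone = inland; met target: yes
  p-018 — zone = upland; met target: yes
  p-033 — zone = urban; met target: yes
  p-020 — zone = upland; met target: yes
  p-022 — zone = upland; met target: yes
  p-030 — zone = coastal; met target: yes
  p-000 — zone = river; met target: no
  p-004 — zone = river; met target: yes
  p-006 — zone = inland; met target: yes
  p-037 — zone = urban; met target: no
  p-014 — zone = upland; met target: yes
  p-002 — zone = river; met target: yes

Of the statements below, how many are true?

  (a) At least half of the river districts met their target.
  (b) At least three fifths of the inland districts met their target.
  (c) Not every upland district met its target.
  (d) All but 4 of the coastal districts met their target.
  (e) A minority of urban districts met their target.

3

(a) river: |A| = 5, |A ∩ B| = 3; needs |A ∩ B| ≥ |A ∖ B| — true.
(b) inland: |A| = 9, |A ∩ B| = 6; needs |A ∩ B| / |A| ≥ 3/5 — true.
(c) upland: |A| = 9, |A ∩ B| = 9; needs A ⊄ B (|A ∖ B| ≥ 1) — false.
(d) coastal: |A| = 9, |A ∩ B| = 5; needs |A ∖ B| = 4 — true.
(e) urban: |A| = 6, |A ∩ B| = 3; needs |A ∩ B| < |A ∖ B| — false.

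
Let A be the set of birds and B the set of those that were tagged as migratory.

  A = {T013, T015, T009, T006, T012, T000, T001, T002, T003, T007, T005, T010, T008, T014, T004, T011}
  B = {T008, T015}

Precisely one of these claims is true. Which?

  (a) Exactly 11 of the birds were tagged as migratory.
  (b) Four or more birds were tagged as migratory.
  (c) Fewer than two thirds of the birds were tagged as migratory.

|A| = 16, |A ∩ B| = 2, |A ∖ B| = 14.
(a) requires |A ∩ B| = 11: false.
(b) requires |A ∩ B| ≥ 4: false.
(c) requires |A ∩ B| / |A| < 2/3: true.

(c)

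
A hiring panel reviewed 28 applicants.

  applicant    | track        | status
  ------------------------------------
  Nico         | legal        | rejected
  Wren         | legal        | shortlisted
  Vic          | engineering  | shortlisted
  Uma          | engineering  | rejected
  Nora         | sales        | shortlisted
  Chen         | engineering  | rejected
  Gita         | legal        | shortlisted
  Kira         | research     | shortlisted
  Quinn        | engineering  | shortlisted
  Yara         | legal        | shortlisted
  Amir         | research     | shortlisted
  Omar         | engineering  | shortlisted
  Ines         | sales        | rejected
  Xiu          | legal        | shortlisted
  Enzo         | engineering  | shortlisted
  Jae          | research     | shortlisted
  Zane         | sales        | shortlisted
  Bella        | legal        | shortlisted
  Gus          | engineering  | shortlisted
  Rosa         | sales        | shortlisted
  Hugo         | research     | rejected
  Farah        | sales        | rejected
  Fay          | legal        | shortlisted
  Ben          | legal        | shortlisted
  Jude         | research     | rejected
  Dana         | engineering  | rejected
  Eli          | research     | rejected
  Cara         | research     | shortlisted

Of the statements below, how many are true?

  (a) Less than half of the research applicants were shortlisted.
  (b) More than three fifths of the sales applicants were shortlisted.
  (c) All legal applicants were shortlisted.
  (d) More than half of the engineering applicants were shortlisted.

1

(a) research: |A| = 7, |A ∩ B| = 4; needs |A ∩ B| < |A ∖ B| — false.
(b) sales: |A| = 5, |A ∩ B| = 3; needs |A ∩ B| / |A| > 3/5 — false.
(c) legal: |A| = 8, |A ∩ B| = 7; needs A ⊆ B, i.e. every element of A is in B (|A ∖ B| = 0) — false.
(d) engineering: |A| = 8, |A ∩ B| = 5; needs |A ∩ B| > |A ∖ B| — true.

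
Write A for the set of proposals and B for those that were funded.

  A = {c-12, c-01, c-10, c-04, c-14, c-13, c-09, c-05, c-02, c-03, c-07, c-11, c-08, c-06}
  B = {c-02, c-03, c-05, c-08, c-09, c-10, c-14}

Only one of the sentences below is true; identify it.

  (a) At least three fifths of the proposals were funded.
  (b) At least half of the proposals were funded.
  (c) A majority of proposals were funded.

|A| = 14, |A ∩ B| = 7, |A ∖ B| = 7.
(a) requires |A ∩ B| / |A| ≥ 3/5: false.
(b) requires |A ∩ B| ≥ |A ∖ B|: true.
(c) requires |A ∩ B| > |A ∖ B|: false.

(b)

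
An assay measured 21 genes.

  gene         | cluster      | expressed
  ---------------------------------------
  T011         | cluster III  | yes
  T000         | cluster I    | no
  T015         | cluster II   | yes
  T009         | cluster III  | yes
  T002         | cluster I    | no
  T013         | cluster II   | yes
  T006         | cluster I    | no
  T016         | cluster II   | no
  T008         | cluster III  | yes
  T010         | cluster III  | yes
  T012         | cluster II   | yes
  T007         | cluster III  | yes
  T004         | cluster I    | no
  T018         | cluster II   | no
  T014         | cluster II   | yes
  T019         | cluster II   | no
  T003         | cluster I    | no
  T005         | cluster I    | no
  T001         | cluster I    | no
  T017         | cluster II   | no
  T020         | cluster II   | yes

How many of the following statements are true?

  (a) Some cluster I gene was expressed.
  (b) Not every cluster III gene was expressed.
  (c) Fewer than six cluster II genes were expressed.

1

(a) cluster I: |A| = 7, |A ∩ B| = 0; needs A ∩ B ≠ ∅ (|A ∩ B| ≥ 1) — false.
(b) cluster III: |A| = 5, |A ∩ B| = 5; needs A ⊄ B (|A ∖ B| ≥ 1) — false.
(c) cluster II: |A| = 9, |A ∩ B| = 5; needs |A ∩ B| < 6 — true.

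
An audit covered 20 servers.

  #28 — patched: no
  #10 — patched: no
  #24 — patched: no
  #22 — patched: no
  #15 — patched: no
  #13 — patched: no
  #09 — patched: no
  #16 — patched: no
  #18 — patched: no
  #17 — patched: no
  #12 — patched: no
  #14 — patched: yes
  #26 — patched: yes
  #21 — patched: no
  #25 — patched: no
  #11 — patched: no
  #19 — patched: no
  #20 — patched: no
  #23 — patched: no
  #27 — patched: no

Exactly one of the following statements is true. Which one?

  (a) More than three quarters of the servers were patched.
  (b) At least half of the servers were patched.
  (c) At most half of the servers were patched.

|A| = 20, |A ∩ B| = 2, |A ∖ B| = 18.
(a) requires |A ∩ B| / |A| > 3/4: false.
(b) requires |A ∩ B| ≥ |A ∖ B|: false.
(c) requires |A ∩ B| ≤ |A ∖ B|: true.

(c)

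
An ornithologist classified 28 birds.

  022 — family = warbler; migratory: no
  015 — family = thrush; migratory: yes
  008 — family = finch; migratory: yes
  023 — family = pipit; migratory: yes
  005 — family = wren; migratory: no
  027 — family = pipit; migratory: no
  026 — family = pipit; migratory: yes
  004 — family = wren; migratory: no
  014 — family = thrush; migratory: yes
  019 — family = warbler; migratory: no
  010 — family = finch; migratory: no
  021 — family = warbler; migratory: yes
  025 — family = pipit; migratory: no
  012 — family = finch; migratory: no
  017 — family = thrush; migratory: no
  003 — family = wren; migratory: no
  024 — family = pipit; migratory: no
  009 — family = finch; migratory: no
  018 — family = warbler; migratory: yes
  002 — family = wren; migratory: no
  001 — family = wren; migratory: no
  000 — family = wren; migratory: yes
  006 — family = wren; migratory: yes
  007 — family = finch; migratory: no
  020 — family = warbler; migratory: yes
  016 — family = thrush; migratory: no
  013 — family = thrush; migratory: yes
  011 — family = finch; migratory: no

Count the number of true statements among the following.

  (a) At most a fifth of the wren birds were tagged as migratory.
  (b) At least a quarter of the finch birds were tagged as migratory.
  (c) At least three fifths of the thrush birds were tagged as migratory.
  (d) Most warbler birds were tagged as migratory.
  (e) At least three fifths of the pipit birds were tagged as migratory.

2

(a) wren: |A| = 7, |A ∩ B| = 2; needs |A ∩ B| / |A| ≤ 1/5 — false.
(b) finch: |A| = 6, |A ∩ B| = 1; needs |A ∩ B| / |A| ≥ 1/4 — false.
(c) thrush: |A| = 5, |A ∩ B| = 3; needs |A ∩ B| / |A| ≥ 3/5 — true.
(d) warbler: |A| = 5, |A ∩ B| = 3; needs |A ∩ B| > |A ∖ B| — true.
(e) pipit: |A| = 5, |A ∩ B| = 2; needs |A ∩ B| / |A| ≥ 3/5 — false.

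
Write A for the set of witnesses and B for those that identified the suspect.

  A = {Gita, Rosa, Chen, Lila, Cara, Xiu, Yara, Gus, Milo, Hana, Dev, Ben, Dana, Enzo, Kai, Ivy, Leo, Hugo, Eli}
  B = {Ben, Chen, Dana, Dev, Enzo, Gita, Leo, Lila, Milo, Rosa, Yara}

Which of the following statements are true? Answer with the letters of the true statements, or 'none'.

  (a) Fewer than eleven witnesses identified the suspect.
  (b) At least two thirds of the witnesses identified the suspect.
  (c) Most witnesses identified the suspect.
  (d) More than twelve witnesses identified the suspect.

|A| = 19, |A ∩ B| = 11, |A ∖ B| = 8.
(a) |A ∩ B| < 11: fails.
(b) |A ∩ B| / |A| ≥ 2/3: fails.
(c) |A ∩ B| > |A ∖ B|: holds.
(d) |A ∩ B| > 12: fails.

(c)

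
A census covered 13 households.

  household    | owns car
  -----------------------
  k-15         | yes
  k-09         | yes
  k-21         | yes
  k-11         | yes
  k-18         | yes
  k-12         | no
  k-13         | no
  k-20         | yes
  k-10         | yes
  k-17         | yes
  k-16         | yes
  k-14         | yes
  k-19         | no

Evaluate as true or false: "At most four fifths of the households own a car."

True

The determiner here denotes the relation: |A ∩ B| / |A| ≤ 4/5.
A (the restrictor) = {k-15, k-09, k-21, k-11, k-18, k-12, k-13, k-20, k-10, k-17, k-16, k-14, k-19}, |A| = 13.
A ∩ B = {k-15, k-09, k-21, k-11, k-18, k-20, k-10, k-17, k-16, k-14}, so |A ∩ B| = 10.
A ∖ B = {k-12, k-13, k-19}, so |A ∖ B| = 3.
|A ∩ B|/|A| = 10/13, so the statement is true.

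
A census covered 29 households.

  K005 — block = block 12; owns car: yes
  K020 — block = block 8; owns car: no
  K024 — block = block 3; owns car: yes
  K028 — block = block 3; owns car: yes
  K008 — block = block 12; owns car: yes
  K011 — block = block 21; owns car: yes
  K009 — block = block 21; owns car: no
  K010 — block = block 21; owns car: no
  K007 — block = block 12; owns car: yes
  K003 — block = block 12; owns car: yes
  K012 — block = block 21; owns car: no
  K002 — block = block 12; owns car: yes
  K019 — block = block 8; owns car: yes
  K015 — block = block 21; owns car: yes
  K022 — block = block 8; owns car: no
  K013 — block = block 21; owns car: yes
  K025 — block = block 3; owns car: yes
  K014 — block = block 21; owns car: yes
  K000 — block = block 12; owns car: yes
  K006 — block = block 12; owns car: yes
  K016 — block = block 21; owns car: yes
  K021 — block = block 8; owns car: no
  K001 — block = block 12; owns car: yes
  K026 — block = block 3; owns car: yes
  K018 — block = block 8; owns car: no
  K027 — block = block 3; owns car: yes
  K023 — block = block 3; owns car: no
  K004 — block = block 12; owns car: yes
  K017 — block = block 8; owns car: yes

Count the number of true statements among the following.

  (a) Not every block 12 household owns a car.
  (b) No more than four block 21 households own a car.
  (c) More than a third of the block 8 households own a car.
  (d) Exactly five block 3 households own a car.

1

(a) block 12: |A| = 9, |A ∩ B| = 9; needs A ⊄ B (|A ∖ B| ≥ 1) — false.
(b) block 21: |A| = 8, |A ∩ B| = 5; needs |A ∩ B| ≤ 4 — false.
(c) block 8: |A| = 6, |A ∩ B| = 2; needs |A ∩ B| / |A| > 1/3 — false.
(d) block 3: |A| = 6, |A ∩ B| = 5; needs |A ∩ B| = 5 — true.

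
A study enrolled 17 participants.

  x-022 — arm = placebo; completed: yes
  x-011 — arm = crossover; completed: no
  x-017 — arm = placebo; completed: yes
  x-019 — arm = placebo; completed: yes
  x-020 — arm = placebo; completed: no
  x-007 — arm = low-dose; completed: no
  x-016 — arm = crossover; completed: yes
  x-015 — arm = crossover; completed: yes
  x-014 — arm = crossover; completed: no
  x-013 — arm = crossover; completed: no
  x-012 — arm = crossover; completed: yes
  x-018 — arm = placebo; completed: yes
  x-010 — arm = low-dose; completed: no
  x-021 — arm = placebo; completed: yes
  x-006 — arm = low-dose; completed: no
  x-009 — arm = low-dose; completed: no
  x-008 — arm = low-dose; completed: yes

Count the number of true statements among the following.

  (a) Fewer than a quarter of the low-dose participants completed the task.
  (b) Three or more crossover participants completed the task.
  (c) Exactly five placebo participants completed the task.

(a) low-dose: |A| = 5, |A ∩ B| = 1; needs |A ∩ B| / |A| < 1/4 — true.
(b) crossover: |A| = 6, |A ∩ B| = 3; needs |A ∩ B| ≥ 3 — true.
(c) placebo: |A| = 6, |A ∩ B| = 5; needs |A ∩ B| = 5 — true.

3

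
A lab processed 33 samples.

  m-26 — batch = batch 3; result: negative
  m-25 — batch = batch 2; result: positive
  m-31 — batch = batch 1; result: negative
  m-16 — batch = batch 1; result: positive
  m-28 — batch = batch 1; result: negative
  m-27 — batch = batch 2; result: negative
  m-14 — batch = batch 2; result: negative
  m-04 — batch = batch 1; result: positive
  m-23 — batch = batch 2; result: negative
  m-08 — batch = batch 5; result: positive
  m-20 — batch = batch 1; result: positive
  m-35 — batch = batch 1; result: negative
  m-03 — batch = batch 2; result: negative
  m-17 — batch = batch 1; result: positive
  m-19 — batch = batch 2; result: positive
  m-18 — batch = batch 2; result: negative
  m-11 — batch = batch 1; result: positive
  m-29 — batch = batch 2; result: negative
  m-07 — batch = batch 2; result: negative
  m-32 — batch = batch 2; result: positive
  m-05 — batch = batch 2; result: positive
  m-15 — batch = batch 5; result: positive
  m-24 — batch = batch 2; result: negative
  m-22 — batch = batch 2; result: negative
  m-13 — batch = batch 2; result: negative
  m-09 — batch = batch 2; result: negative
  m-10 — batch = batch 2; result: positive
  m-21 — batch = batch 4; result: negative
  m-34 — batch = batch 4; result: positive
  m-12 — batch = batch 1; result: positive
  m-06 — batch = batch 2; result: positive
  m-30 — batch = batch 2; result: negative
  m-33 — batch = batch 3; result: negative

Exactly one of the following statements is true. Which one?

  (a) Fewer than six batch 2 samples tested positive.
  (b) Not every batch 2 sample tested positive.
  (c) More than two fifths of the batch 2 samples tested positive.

(b)

|A| = 18, |A ∩ B| = 6, |A ∖ B| = 12.
(a) requires |A ∩ B| < 6: false.
(b) requires A ⊄ B (|A ∖ B| ≥ 1): true.
(c) requires |A ∩ B| / |A| > 2/5: false.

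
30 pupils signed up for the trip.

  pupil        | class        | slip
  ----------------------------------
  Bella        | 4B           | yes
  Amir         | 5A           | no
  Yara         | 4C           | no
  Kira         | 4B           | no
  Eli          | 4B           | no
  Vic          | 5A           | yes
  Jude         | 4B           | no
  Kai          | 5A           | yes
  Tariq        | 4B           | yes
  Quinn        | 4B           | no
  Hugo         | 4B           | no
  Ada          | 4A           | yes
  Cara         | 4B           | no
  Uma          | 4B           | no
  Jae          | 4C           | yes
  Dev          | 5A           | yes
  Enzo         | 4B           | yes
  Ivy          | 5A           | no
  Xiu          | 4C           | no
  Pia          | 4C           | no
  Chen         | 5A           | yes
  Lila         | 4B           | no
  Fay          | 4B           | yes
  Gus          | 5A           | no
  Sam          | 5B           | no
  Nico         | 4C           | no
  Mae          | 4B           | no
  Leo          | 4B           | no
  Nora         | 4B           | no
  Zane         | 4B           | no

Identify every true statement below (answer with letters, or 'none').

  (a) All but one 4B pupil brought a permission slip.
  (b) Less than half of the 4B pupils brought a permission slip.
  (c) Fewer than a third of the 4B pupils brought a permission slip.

(b), (c)

|A| = 16, |A ∩ B| = 4, |A ∖ B| = 12.
(a) |A ∖ B| = 1: fails.
(b) |A ∩ B| < |A ∖ B|: holds.
(c) |A ∩ B| / |A| < 1/3: holds.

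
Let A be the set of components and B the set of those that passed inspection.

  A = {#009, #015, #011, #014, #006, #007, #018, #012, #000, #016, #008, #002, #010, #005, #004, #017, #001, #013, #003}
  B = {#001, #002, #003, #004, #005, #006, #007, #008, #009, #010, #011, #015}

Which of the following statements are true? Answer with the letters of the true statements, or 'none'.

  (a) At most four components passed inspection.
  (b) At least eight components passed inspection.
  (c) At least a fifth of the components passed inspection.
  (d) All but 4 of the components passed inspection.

(b), (c)

|A| = 19, |A ∩ B| = 12, |A ∖ B| = 7.
(a) |A ∩ B| ≤ 4: fails.
(b) |A ∩ B| ≥ 8: holds.
(c) |A ∩ B| / |A| ≥ 1/5: holds.
(d) |A ∖ B| = 4: fails.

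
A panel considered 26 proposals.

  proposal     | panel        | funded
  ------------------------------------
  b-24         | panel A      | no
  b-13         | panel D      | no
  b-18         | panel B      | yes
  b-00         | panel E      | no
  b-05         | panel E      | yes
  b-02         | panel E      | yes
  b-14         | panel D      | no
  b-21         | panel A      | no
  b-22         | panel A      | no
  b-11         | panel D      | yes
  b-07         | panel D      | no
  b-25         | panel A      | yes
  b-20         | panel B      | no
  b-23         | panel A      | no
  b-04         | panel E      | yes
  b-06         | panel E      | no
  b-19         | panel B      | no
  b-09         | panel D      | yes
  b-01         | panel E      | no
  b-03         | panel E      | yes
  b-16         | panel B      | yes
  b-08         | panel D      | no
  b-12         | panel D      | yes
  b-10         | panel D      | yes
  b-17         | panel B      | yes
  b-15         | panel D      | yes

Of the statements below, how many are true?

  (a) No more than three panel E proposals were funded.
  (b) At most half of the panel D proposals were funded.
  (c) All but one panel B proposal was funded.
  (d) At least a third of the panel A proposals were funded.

0

(a) panel E: |A| = 7, |A ∩ B| = 4; needs |A ∩ B| ≤ 3 — false.
(b) panel D: |A| = 9, |A ∩ B| = 5; needs |A ∩ B| ≤ |A ∖ B| — false.
(c) panel B: |A| = 5, |A ∩ B| = 3; needs |A ∖ B| = 1 — false.
(d) panel A: |A| = 5, |A ∩ B| = 1; needs |A ∩ B| / |A| ≥ 1/3 — false.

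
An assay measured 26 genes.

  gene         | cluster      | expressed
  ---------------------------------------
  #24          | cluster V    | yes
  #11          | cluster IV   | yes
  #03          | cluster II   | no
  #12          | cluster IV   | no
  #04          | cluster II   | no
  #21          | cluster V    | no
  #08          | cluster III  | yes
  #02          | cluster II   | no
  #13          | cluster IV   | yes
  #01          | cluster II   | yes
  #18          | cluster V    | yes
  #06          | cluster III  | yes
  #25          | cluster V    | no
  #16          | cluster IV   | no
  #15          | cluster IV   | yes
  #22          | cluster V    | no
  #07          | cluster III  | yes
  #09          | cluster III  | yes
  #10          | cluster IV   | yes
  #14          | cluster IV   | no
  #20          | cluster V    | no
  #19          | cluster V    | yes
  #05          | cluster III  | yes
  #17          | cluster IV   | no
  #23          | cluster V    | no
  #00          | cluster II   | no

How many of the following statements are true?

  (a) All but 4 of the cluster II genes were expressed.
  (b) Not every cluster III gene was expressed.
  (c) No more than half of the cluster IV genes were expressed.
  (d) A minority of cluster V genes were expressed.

3

(a) cluster II: |A| = 5, |A ∩ B| = 1; needs |A ∖ B| = 4 — true.
(b) cluster III: |A| = 5, |A ∩ B| = 5; needs A ⊄ B (|A ∖ B| ≥ 1) — false.
(c) cluster IV: |A| = 8, |A ∩ B| = 4; needs |A ∩ B| ≤ |A ∖ B| — true.
(d) cluster V: |A| = 8, |A ∩ B| = 3; needs |A ∩ B| < |A ∖ B| — true.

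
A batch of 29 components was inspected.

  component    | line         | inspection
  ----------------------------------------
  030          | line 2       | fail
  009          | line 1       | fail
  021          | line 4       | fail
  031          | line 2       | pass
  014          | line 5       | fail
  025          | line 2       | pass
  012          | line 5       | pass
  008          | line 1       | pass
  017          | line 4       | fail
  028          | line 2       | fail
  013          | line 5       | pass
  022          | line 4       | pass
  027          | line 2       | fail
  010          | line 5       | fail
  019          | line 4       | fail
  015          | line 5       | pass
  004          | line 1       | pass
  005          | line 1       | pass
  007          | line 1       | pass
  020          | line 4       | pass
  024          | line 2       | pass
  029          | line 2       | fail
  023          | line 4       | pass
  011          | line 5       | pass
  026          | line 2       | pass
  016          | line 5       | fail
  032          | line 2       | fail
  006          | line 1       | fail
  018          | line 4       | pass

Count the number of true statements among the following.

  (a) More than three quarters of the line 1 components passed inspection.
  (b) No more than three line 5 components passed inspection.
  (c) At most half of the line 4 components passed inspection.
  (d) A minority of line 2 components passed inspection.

(a) line 1: |A| = 6, |A ∩ B| = 4; needs |A ∩ B| / |A| > 3/4 — false.
(b) line 5: |A| = 7, |A ∩ B| = 4; needs |A ∩ B| ≤ 3 — false.
(c) line 4: |A| = 7, |A ∩ B| = 4; needs |A ∩ B| ≤ |A ∖ B| — false.
(d) line 2: |A| = 9, |A ∩ B| = 4; needs |A ∩ B| < |A ∖ B| — true.

1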